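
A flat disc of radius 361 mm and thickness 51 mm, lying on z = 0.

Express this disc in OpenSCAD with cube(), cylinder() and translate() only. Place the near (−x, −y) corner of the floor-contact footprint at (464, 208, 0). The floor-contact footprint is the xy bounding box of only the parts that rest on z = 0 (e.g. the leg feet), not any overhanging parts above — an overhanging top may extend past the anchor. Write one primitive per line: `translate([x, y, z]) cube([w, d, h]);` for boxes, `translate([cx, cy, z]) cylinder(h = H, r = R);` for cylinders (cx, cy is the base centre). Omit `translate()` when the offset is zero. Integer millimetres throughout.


translate([825, 569, 0]) cylinder(h = 51, r = 361);


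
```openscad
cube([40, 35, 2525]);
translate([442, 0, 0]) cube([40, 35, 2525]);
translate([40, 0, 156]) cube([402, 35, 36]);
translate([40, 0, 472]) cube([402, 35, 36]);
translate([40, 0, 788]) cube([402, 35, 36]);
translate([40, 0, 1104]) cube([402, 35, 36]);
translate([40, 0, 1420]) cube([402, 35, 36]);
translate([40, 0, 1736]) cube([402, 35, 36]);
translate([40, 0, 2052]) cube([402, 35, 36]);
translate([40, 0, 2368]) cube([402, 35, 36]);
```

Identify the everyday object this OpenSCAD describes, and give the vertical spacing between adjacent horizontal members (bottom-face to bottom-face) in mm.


A ladder. The rung spacing is 316 mm.

Two tall 40×35 posts with 8 short bars between them — a ladder. Adjacent rungs sit at z = 156 and z = 472, so the spacing is 472 − 156 = 316 mm.


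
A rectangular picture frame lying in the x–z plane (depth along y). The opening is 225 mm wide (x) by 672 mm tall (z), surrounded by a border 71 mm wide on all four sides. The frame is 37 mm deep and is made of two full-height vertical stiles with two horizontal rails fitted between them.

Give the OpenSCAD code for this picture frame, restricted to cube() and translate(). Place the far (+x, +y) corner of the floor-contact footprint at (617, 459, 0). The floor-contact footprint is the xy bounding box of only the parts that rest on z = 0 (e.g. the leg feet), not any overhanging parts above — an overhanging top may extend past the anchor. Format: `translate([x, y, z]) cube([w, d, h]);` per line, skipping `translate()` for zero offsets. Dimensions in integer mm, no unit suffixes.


translate([250, 422, 0]) cube([71, 37, 814]);
translate([546, 422, 0]) cube([71, 37, 814]);
translate([321, 422, 0]) cube([225, 37, 71]);
translate([321, 422, 743]) cube([225, 37, 71]);


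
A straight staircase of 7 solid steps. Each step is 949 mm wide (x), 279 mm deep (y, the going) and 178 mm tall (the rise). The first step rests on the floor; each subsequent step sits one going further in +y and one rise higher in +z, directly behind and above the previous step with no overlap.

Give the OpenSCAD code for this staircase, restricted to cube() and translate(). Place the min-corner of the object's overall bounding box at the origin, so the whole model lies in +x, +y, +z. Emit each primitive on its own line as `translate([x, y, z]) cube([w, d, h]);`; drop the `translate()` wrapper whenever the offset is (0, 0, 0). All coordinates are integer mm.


cube([949, 279, 178]);
translate([0, 279, 178]) cube([949, 279, 178]);
translate([0, 558, 356]) cube([949, 279, 178]);
translate([0, 837, 534]) cube([949, 279, 178]);
translate([0, 1116, 712]) cube([949, 279, 178]);
translate([0, 1395, 890]) cube([949, 279, 178]);
translate([0, 1674, 1068]) cube([949, 279, 178]);


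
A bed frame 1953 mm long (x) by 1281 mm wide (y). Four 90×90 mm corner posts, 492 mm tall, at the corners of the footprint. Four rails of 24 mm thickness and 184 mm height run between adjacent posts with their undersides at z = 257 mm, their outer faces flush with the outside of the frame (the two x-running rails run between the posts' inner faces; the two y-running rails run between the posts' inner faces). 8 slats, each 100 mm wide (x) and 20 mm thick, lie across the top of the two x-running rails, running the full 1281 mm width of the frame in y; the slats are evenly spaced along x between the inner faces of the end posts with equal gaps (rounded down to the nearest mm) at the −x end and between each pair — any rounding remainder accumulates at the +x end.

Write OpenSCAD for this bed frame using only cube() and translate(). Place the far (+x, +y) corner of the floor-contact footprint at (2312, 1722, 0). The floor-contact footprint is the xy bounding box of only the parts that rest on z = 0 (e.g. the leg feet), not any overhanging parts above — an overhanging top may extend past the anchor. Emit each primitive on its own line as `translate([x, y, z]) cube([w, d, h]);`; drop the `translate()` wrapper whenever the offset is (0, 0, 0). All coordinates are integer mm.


translate([359, 441, 0]) cube([90, 90, 492]);
translate([359, 1632, 0]) cube([90, 90, 492]);
translate([2222, 441, 0]) cube([90, 90, 492]);
translate([2222, 1632, 0]) cube([90, 90, 492]);
translate([449, 441, 257]) cube([1773, 24, 184]);
translate([449, 1698, 257]) cube([1773, 24, 184]);
translate([359, 531, 257]) cube([24, 1101, 184]);
translate([2288, 531, 257]) cube([24, 1101, 184]);
translate([557, 441, 441]) cube([100, 1281, 20]);
translate([765, 441, 441]) cube([100, 1281, 20]);
translate([973, 441, 441]) cube([100, 1281, 20]);
translate([1181, 441, 441]) cube([100, 1281, 20]);
translate([1389, 441, 441]) cube([100, 1281, 20]);
translate([1597, 441, 441]) cube([100, 1281, 20]);
translate([1805, 441, 441]) cube([100, 1281, 20]);
translate([2013, 441, 441]) cube([100, 1281, 20]);


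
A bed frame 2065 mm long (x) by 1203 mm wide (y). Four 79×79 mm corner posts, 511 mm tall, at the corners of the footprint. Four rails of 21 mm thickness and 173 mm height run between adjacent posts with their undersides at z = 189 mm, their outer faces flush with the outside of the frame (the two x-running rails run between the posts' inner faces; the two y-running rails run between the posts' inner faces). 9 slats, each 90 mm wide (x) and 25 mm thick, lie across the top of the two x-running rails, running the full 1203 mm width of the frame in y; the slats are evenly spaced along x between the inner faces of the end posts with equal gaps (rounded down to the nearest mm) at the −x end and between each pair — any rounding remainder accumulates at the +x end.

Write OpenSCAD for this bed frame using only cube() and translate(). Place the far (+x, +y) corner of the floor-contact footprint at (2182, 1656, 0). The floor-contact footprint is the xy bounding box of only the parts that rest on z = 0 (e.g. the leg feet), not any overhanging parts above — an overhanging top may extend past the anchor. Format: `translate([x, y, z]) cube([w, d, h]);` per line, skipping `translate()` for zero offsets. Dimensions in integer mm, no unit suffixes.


// slat z = rail_z + rail_h = 189 + 173 = 362
// slat gap = ⌊(1907 − 9·90) / 10⌋ = 109
translate([117, 453, 0]) cube([79, 79, 511]);
translate([117, 1577, 0]) cube([79, 79, 511]);
translate([2103, 453, 0]) cube([79, 79, 511]);
translate([2103, 1577, 0]) cube([79, 79, 511]);
translate([196, 453, 189]) cube([1907, 21, 173]);
translate([196, 1635, 189]) cube([1907, 21, 173]);
translate([117, 532, 189]) cube([21, 1045, 173]);
translate([2161, 532, 189]) cube([21, 1045, 173]);
translate([305, 453, 362]) cube([90, 1203, 25]);
translate([504, 453, 362]) cube([90, 1203, 25]);
translate([703, 453, 362]) cube([90, 1203, 25]);
translate([902, 453, 362]) cube([90, 1203, 25]);
translate([1101, 453, 362]) cube([90, 1203, 25]);
translate([1300, 453, 362]) cube([90, 1203, 25]);
translate([1499, 453, 362]) cube([90, 1203, 25]);
translate([1698, 453, 362]) cube([90, 1203, 25]);
translate([1897, 453, 362]) cube([90, 1203, 25]);


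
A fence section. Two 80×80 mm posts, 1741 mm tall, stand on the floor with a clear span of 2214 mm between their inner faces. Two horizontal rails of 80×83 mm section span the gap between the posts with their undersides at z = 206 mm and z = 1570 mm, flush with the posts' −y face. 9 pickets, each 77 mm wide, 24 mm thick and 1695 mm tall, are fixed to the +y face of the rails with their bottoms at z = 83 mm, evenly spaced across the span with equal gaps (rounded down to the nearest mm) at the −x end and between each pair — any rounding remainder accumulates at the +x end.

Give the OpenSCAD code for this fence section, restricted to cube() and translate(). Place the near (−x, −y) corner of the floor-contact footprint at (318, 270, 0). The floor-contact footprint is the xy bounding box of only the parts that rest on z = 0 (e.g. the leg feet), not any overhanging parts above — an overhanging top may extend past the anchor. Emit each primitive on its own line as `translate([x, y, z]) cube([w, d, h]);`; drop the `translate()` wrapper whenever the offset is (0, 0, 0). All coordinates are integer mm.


translate([318, 270, 0]) cube([80, 80, 1741]);
translate([2612, 270, 0]) cube([80, 80, 1741]);
translate([398, 270, 206]) cube([2214, 80, 83]);
translate([398, 270, 1570]) cube([2214, 80, 83]);
translate([550, 350, 83]) cube([77, 24, 1695]);
translate([779, 350, 83]) cube([77, 24, 1695]);
translate([1008, 350, 83]) cube([77, 24, 1695]);
translate([1237, 350, 83]) cube([77, 24, 1695]);
translate([1466, 350, 83]) cube([77, 24, 1695]);
translate([1695, 350, 83]) cube([77, 24, 1695]);
translate([1924, 350, 83]) cube([77, 24, 1695]);
translate([2153, 350, 83]) cube([77, 24, 1695]);
translate([2382, 350, 83]) cube([77, 24, 1695]);


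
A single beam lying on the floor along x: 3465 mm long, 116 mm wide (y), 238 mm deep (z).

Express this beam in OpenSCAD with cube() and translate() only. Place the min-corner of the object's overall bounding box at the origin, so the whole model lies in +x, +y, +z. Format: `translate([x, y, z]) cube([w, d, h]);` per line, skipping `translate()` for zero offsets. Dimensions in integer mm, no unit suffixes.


cube([3465, 116, 238]);


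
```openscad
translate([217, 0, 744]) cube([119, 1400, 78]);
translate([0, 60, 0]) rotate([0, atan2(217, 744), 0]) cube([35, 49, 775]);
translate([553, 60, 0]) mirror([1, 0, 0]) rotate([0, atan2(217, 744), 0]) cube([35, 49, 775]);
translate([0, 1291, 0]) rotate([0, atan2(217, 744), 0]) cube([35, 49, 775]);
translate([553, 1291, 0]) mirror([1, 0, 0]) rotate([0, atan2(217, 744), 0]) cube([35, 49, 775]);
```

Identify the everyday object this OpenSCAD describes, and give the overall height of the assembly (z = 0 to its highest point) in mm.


A sawhorse. The overall height is 822 mm.

A beam across two mirrored pairs of raked legs — a sawhorse. The beam's underside is at z = 744 (matching the legs' vertical rise in atan2(217, 744)) and the beam is 78 mm tall, so its top is at 744 + 78 = 822 mm. The raked legs top out at the beam's underside, so that is the highest point.


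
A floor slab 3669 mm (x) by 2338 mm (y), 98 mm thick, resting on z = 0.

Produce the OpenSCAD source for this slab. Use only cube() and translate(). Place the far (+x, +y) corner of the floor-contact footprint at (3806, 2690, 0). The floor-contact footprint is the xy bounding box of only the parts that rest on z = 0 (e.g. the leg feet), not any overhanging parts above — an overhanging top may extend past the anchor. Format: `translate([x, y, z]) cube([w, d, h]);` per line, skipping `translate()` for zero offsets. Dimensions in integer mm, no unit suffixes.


translate([137, 352, 0]) cube([3669, 2338, 98]);


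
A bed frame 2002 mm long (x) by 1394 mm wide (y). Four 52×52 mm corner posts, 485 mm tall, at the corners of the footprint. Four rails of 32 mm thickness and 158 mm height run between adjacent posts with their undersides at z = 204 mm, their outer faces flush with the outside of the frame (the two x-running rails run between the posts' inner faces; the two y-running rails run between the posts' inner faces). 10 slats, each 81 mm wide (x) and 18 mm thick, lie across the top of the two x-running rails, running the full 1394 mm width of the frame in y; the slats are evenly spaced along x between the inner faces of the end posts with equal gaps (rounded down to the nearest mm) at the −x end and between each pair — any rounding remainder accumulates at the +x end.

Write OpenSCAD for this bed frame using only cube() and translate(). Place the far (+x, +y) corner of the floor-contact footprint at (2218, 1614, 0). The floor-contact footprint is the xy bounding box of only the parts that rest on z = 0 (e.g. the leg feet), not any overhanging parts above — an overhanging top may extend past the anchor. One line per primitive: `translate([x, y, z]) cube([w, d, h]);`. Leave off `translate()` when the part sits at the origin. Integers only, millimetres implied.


translate([216, 220, 0]) cube([52, 52, 485]);
translate([216, 1562, 0]) cube([52, 52, 485]);
translate([2166, 220, 0]) cube([52, 52, 485]);
translate([2166, 1562, 0]) cube([52, 52, 485]);
translate([268, 220, 204]) cube([1898, 32, 158]);
translate([268, 1582, 204]) cube([1898, 32, 158]);
translate([216, 272, 204]) cube([32, 1290, 158]);
translate([2186, 272, 204]) cube([32, 1290, 158]);
translate([366, 220, 362]) cube([81, 1394, 18]);
translate([545, 220, 362]) cube([81, 1394, 18]);
translate([724, 220, 362]) cube([81, 1394, 18]);
translate([903, 220, 362]) cube([81, 1394, 18]);
translate([1082, 220, 362]) cube([81, 1394, 18]);
translate([1261, 220, 362]) cube([81, 1394, 18]);
translate([1440, 220, 362]) cube([81, 1394, 18]);
translate([1619, 220, 362]) cube([81, 1394, 18]);
translate([1798, 220, 362]) cube([81, 1394, 18]);
translate([1977, 220, 362]) cube([81, 1394, 18]);


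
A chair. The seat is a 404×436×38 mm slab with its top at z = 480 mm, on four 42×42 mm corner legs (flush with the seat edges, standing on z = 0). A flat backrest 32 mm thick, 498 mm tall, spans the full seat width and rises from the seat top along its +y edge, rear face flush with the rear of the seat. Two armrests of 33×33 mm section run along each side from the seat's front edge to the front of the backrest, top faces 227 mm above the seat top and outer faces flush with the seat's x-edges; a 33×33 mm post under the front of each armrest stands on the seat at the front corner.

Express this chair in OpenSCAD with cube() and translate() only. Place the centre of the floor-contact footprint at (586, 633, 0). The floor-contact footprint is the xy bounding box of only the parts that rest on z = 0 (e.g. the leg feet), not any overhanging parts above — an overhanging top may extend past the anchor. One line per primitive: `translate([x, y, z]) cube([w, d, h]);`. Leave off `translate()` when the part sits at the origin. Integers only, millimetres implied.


translate([384, 415, 442]) cube([404, 436, 38]);
translate([384, 415, 0]) cube([42, 42, 442]);
translate([746, 415, 0]) cube([42, 42, 442]);
translate([384, 809, 0]) cube([42, 42, 442]);
translate([746, 809, 0]) cube([42, 42, 442]);
translate([384, 819, 480]) cube([404, 32, 498]);
translate([384, 415, 674]) cube([33, 404, 33]);
translate([755, 415, 674]) cube([33, 404, 33]);
translate([384, 415, 480]) cube([33, 33, 194]);
translate([755, 415, 480]) cube([33, 33, 194]);


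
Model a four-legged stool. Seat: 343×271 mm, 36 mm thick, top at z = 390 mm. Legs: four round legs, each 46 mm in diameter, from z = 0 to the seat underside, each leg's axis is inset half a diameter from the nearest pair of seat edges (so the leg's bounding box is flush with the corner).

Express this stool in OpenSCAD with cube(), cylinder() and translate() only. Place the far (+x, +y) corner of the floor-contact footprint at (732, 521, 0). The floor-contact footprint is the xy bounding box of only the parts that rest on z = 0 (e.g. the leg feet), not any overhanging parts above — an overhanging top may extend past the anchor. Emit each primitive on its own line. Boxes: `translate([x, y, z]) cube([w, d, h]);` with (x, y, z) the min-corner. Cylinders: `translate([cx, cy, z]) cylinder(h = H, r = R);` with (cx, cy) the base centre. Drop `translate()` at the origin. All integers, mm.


translate([389, 250, 354]) cube([343, 271, 36]);
translate([412, 273, 0]) cylinder(h = 354, r = 23);
translate([709, 273, 0]) cylinder(h = 354, r = 23);
translate([412, 498, 0]) cylinder(h = 354, r = 23);
translate([709, 498, 0]) cylinder(h = 354, r = 23);


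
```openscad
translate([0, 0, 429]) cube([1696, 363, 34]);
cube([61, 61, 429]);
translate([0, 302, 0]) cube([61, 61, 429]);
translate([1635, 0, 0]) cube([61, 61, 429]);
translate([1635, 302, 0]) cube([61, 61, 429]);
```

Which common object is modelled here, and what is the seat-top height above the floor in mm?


A bench. The seat-top height is 463 mm.

A long slab on four corner posts — a bench. The slab sits at z = 429 with thickness 34, so the top is 429 + 34 = 463 mm.


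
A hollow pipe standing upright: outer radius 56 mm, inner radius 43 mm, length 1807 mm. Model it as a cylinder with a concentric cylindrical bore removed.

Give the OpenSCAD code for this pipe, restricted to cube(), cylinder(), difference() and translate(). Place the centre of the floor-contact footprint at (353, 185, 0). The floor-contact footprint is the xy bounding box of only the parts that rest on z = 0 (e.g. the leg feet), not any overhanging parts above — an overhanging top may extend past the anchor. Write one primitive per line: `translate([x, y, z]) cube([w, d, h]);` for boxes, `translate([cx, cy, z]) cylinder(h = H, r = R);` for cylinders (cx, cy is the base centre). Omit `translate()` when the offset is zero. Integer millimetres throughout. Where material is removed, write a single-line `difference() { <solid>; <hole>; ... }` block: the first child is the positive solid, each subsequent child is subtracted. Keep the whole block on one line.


difference() { translate([353, 185, 0]) cylinder(h = 1807, r = 56); translate([353, 185, 0]) cylinder(h = 1807, r = 43); }


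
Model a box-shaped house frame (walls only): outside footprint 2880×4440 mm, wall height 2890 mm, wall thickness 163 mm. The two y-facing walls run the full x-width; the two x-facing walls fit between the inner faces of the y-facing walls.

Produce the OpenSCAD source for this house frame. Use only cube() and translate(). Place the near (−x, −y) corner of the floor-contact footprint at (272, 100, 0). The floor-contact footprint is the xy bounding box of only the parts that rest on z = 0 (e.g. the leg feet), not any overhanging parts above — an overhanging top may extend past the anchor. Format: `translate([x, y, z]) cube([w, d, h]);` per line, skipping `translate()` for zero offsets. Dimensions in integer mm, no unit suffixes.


translate([272, 100, 0]) cube([2880, 163, 2890]);
translate([272, 4377, 0]) cube([2880, 163, 2890]);
translate([272, 263, 0]) cube([163, 4114, 2890]);
translate([2989, 263, 0]) cube([163, 4114, 2890]);


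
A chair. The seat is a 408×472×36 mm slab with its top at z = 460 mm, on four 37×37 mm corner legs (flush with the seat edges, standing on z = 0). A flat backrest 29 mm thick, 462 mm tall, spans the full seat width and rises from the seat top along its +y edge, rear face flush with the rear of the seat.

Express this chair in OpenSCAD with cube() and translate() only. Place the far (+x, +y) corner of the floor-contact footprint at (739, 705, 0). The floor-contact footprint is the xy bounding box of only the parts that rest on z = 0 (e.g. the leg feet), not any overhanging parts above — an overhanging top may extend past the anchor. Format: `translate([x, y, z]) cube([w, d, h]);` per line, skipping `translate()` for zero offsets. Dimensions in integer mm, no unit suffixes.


translate([331, 233, 424]) cube([408, 472, 36]);
translate([331, 233, 0]) cube([37, 37, 424]);
translate([702, 233, 0]) cube([37, 37, 424]);
translate([331, 668, 0]) cube([37, 37, 424]);
translate([702, 668, 0]) cube([37, 37, 424]);
translate([331, 676, 460]) cube([408, 29, 462]);


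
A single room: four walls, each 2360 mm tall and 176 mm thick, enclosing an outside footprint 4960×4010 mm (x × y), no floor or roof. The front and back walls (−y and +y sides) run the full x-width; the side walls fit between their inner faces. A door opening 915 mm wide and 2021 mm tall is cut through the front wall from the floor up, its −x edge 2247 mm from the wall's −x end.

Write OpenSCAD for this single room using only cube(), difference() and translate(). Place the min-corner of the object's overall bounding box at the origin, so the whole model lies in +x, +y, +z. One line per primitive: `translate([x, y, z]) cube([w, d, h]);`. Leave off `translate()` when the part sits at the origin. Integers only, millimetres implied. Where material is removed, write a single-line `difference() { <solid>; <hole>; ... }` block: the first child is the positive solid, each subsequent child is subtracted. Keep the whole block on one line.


difference() { cube([4960, 176, 2360]); translate([2247, 0, 0]) cube([915, 176, 2021]); }
translate([0, 3834, 0]) cube([4960, 176, 2360]);
translate([0, 176, 0]) cube([176, 3658, 2360]);
translate([4784, 176, 0]) cube([176, 3658, 2360]);


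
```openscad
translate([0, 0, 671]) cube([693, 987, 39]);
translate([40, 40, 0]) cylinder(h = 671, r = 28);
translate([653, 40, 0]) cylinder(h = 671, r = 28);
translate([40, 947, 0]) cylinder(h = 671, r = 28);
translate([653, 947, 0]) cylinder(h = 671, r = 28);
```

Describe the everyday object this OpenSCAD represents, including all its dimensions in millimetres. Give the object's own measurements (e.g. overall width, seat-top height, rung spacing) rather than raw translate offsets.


A rectangular dining table. The top is 693×987×39 mm with its upper surface at z = 710 mm. It stands on four round legs of 56 mm diameter, each leg's bounding box inset 12 mm from the nearest pair of top edges, running from the floor to the underside of the top.


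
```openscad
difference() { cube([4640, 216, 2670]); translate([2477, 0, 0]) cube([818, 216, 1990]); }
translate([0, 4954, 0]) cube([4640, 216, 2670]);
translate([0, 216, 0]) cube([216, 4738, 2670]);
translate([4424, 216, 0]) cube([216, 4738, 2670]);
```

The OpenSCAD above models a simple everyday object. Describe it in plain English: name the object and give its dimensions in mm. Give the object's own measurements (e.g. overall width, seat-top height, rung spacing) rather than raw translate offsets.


A single room: four walls, each 2670 mm tall and 216 mm thick, enclosing an outside footprint 4640×5170 mm (x × y), no floor or roof. The front and back walls (−y and +y sides) run the full x-width; the side walls fit between their inner faces. A door opening 818 mm wide and 1990 mm tall is cut through the front wall from the floor up, its −x edge 2477 mm from the wall's −x end.


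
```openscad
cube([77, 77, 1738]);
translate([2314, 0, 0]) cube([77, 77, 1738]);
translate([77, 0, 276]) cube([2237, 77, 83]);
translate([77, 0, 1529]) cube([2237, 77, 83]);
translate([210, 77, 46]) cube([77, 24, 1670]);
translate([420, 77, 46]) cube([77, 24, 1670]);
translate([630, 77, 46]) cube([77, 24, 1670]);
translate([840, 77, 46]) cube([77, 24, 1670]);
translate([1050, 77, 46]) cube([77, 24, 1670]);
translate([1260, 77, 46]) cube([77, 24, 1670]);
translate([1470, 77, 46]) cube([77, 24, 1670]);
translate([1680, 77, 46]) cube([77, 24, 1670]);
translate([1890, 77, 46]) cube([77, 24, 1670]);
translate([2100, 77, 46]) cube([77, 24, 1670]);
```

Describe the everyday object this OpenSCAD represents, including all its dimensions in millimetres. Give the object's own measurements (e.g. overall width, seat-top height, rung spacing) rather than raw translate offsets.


A fence section. Two 77×77 mm posts, 1738 mm tall, stand on the floor with a clear span of 2237 mm between their inner faces. Two horizontal rails of 77×83 mm section span the gap between the posts with their undersides at z = 276 mm and z = 1529 mm, flush with the posts' −y face. 10 pickets, each 77 mm wide, 24 mm thick and 1670 mm tall, are fixed to the +y face of the rails with their bottoms at z = 46 mm, spaced across the span with a 133 mm gap after the −x post and between neighbouring pickets, with 137 mm left before the +x post.


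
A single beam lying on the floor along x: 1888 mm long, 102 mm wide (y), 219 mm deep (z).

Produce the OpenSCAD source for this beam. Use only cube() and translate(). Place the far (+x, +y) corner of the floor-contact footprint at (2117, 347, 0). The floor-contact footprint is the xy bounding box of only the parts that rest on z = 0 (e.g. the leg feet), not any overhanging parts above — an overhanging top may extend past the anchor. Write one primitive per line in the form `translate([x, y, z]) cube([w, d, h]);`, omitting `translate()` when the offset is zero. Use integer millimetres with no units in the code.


translate([229, 245, 0]) cube([1888, 102, 219]);


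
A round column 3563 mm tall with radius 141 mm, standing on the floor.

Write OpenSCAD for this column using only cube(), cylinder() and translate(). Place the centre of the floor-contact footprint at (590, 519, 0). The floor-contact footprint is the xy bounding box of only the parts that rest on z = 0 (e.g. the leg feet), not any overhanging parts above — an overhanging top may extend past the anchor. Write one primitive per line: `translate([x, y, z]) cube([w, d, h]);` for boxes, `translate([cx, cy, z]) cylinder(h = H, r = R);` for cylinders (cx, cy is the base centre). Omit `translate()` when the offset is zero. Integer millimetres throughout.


translate([590, 519, 0]) cylinder(h = 3563, r = 141);


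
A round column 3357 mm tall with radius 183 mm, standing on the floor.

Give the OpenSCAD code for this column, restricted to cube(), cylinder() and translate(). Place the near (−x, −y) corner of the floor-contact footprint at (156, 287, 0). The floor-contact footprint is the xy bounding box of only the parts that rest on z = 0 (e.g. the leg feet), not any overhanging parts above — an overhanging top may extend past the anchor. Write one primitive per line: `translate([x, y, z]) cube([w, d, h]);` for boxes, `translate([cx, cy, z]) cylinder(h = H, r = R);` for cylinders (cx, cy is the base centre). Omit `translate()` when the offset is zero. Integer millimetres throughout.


translate([339, 470, 0]) cylinder(h = 3357, r = 183);


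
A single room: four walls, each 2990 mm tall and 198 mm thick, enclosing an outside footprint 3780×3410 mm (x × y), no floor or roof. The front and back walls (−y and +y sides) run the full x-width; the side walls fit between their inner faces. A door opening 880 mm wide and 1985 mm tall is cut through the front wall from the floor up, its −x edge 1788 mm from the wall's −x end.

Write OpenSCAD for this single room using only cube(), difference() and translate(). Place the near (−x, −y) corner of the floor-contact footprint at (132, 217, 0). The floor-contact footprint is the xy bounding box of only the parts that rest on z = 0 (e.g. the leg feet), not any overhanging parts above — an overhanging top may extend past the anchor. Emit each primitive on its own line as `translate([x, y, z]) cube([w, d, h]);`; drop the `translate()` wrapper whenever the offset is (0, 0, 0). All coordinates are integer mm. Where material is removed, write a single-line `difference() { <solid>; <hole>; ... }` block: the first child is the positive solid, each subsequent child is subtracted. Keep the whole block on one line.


difference() { translate([132, 217, 0]) cube([3780, 198, 2990]); translate([1920, 217, 0]) cube([880, 198, 1985]); }
translate([132, 3429, 0]) cube([3780, 198, 2990]);
translate([132, 415, 0]) cube([198, 3014, 2990]);
translate([3714, 415, 0]) cube([198, 3014, 2990]);


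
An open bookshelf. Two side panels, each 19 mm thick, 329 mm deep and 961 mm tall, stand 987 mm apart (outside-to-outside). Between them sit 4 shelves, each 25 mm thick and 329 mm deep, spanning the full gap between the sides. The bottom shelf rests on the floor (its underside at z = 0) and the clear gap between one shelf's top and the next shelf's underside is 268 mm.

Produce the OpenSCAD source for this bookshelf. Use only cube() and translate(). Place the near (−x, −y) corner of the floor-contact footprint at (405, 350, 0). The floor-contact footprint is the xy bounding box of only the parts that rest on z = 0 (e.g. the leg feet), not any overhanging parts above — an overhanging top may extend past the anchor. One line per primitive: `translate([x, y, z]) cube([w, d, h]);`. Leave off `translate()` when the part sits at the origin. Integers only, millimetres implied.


translate([405, 350, 0]) cube([19, 329, 961]);
translate([1373, 350, 0]) cube([19, 329, 961]);
translate([424, 350, 0]) cube([949, 329, 25]);
translate([424, 350, 293]) cube([949, 329, 25]);
translate([424, 350, 586]) cube([949, 329, 25]);
translate([424, 350, 879]) cube([949, 329, 25]);


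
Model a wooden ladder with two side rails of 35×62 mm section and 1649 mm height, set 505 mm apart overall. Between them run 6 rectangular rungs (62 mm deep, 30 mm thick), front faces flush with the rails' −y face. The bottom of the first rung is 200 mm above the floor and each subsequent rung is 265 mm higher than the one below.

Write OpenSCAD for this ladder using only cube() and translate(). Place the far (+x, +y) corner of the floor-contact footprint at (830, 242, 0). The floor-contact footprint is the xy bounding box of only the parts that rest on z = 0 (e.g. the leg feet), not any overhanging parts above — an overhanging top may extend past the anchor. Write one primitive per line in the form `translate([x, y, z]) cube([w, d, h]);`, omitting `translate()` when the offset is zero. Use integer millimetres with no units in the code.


translate([325, 180, 0]) cube([35, 62, 1649]);
translate([795, 180, 0]) cube([35, 62, 1649]);
translate([360, 180, 200]) cube([435, 62, 30]);
translate([360, 180, 465]) cube([435, 62, 30]);
translate([360, 180, 730]) cube([435, 62, 30]);
translate([360, 180, 995]) cube([435, 62, 30]);
translate([360, 180, 1260]) cube([435, 62, 30]);
translate([360, 180, 1525]) cube([435, 62, 30]);


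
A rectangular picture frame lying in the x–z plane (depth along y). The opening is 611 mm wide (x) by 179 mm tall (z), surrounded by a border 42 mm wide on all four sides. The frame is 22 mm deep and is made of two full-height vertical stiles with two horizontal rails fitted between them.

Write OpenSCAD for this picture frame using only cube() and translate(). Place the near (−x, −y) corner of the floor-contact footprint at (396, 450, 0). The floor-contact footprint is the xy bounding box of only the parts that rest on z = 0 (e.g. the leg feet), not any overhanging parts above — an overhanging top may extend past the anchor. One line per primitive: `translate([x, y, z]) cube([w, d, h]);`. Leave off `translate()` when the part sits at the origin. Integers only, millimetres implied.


translate([396, 450, 0]) cube([42, 22, 263]);
translate([1049, 450, 0]) cube([42, 22, 263]);
translate([438, 450, 0]) cube([611, 22, 42]);
translate([438, 450, 221]) cube([611, 22, 42]);


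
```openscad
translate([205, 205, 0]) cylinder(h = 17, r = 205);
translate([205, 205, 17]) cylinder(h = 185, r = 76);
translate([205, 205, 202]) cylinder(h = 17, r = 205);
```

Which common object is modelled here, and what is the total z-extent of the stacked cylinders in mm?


A spool. The overall height is 219 mm.

Three coaxial cylinders, large–small–large — a spool. Two 17 mm flanges and a 185 mm core give 17 + 185 + 17 = 219 mm.


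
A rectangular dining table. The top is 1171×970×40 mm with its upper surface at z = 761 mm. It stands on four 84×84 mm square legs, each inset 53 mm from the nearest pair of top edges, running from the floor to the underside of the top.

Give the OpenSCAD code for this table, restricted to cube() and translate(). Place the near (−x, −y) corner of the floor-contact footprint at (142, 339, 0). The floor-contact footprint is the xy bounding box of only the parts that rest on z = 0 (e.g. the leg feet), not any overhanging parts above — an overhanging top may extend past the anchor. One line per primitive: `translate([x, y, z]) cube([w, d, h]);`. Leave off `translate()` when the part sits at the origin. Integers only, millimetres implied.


// leg_h = 761 - 40 = 721
translate([89, 286, 721]) cube([1171, 970, 40]);
translate([142, 339, 0]) cube([84, 84, 721]);
translate([1123, 339, 0]) cube([84, 84, 721]);
translate([142, 1119, 0]) cube([84, 84, 721]);
translate([1123, 1119, 0]) cube([84, 84, 721]);


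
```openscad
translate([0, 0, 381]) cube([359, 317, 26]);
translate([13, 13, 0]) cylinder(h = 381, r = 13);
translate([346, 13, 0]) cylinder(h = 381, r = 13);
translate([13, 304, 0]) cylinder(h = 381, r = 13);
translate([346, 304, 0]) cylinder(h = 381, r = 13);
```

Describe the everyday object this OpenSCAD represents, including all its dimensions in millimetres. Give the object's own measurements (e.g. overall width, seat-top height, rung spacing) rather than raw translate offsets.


A four-legged stool. The seat is a 359×317×26 mm slab whose top surface is at z = 407 mm; four round legs, each 26 mm in diameter, run from the floor (z = 0) to the underside of the seat, each leg's axis is inset half a diameter from the nearest pair of seat edges (so the leg's bounding box is flush with the corner).


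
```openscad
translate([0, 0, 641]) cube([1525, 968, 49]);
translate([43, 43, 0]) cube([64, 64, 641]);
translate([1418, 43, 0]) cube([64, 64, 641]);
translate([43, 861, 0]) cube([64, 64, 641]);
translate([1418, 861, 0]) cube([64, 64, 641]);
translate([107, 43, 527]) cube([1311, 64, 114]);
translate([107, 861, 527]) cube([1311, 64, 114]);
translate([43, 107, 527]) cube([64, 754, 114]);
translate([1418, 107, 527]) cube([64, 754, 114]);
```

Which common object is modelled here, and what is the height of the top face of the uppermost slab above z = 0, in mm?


A table. The table height is 690 mm.

A 1525×968×49 slab sits at z = 641 on four 64 mm square posts — a table. The top surface is at 641 + 49 = 690 mm.


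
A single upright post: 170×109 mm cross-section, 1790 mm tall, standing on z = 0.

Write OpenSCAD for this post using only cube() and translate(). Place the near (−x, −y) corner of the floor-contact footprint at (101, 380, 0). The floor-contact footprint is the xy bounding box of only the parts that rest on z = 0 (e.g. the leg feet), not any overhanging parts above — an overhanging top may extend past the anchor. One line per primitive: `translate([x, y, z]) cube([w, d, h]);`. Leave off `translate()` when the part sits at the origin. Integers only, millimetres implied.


translate([101, 380, 0]) cube([170, 109, 1790]);


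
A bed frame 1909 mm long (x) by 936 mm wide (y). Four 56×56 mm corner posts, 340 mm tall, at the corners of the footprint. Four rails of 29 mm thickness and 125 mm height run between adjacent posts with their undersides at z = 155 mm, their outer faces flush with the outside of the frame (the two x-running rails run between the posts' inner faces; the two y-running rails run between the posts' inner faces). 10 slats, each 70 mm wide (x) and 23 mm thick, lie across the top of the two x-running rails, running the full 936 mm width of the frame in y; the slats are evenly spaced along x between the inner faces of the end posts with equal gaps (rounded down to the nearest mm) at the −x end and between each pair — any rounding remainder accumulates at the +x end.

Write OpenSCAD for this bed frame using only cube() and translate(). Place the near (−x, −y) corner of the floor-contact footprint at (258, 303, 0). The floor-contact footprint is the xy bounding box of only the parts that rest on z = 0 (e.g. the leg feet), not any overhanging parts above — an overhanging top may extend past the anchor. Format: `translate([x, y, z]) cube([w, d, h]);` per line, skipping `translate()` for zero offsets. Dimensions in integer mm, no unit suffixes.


translate([258, 303, 0]) cube([56, 56, 340]);
translate([258, 1183, 0]) cube([56, 56, 340]);
translate([2111, 303, 0]) cube([56, 56, 340]);
translate([2111, 1183, 0]) cube([56, 56, 340]);
translate([314, 303, 155]) cube([1797, 29, 125]);
translate([314, 1210, 155]) cube([1797, 29, 125]);
translate([258, 359, 155]) cube([29, 824, 125]);
translate([2138, 359, 155]) cube([29, 824, 125]);
translate([413, 303, 280]) cube([70, 936, 23]);
translate([582, 303, 280]) cube([70, 936, 23]);
translate([751, 303, 280]) cube([70, 936, 23]);
translate([920, 303, 280]) cube([70, 936, 23]);
translate([1089, 303, 280]) cube([70, 936, 23]);
translate([1258, 303, 280]) cube([70, 936, 23]);
translate([1427, 303, 280]) cube([70, 936, 23]);
translate([1596, 303, 280]) cube([70, 936, 23]);
translate([1765, 303, 280]) cube([70, 936, 23]);
translate([1934, 303, 280]) cube([70, 936, 23]);


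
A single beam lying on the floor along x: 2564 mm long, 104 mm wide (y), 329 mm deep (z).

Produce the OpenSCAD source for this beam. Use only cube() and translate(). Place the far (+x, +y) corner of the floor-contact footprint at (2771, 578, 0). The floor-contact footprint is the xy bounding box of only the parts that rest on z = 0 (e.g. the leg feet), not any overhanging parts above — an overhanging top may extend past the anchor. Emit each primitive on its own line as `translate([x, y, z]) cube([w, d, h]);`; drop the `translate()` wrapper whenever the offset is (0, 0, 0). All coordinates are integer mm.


translate([207, 474, 0]) cube([2564, 104, 329]);


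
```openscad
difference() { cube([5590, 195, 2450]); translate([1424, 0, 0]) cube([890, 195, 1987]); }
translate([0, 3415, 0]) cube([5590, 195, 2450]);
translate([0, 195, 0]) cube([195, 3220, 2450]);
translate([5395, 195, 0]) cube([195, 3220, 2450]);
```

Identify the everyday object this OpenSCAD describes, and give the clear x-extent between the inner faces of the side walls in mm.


A single room. The interior width is 5200 mm.

Four walls enclosing a rectangle with a door in the front wall — a room. Outside width 5590 minus two 195 mm walls gives 5200 mm.


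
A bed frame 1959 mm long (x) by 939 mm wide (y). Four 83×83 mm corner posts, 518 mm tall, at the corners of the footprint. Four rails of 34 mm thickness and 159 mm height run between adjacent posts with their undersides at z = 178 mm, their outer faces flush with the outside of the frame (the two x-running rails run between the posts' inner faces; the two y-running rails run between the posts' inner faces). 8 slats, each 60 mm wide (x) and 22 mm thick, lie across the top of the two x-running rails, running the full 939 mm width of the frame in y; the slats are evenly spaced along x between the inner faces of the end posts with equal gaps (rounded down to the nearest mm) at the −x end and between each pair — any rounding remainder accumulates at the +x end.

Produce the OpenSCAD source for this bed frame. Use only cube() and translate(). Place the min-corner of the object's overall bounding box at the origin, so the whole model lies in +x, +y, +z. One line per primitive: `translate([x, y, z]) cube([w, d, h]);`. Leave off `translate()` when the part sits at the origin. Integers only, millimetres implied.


cube([83, 83, 518]);
translate([0, 856, 0]) cube([83, 83, 518]);
translate([1876, 0, 0]) cube([83, 83, 518]);
translate([1876, 856, 0]) cube([83, 83, 518]);
translate([83, 0, 178]) cube([1793, 34, 159]);
translate([83, 905, 178]) cube([1793, 34, 159]);
translate([0, 83, 178]) cube([34, 773, 159]);
translate([1925, 83, 178]) cube([34, 773, 159]);
translate([228, 0, 337]) cube([60, 939, 22]);
translate([433, 0, 337]) cube([60, 939, 22]);
translate([638, 0, 337]) cube([60, 939, 22]);
translate([843, 0, 337]) cube([60, 939, 22]);
translate([1048, 0, 337]) cube([60, 939, 22]);
translate([1253, 0, 337]) cube([60, 939, 22]);
translate([1458, 0, 337]) cube([60, 939, 22]);
translate([1663, 0, 337]) cube([60, 939, 22]);


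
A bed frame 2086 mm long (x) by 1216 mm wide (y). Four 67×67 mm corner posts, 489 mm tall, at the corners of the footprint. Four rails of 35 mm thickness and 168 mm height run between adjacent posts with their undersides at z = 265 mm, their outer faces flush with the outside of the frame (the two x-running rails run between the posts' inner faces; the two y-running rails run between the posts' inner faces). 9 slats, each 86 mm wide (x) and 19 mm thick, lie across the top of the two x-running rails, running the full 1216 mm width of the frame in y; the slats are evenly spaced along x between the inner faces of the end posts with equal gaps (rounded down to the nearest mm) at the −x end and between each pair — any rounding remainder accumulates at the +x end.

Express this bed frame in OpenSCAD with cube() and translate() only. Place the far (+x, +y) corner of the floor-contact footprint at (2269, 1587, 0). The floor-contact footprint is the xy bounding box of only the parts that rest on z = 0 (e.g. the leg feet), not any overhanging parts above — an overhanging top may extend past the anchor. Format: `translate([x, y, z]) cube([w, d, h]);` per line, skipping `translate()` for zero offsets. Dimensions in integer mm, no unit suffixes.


// slat z = rail_z + rail_h = 265 + 168 = 433
// slat gap = ⌊(1952 − 9·86) / 10⌋ = 117
translate([183, 371, 0]) cube([67, 67, 489]);
translate([183, 1520, 0]) cube([67, 67, 489]);
translate([2202, 371, 0]) cube([67, 67, 489]);
translate([2202, 1520, 0]) cube([67, 67, 489]);
translate([250, 371, 265]) cube([1952, 35, 168]);
translate([250, 1552, 265]) cube([1952, 35, 168]);
translate([183, 438, 265]) cube([35, 1082, 168]);
translate([2234, 438, 265]) cube([35, 1082, 168]);
translate([367, 371, 433]) cube([86, 1216, 19]);
translate([570, 371, 433]) cube([86, 1216, 19]);
translate([773, 371, 433]) cube([86, 1216, 19]);
translate([976, 371, 433]) cube([86, 1216, 19]);
translate([1179, 371, 433]) cube([86, 1216, 19]);
translate([1382, 371, 433]) cube([86, 1216, 19]);
translate([1585, 371, 433]) cube([86, 1216, 19]);
translate([1788, 371, 433]) cube([86, 1216, 19]);
translate([1991, 371, 433]) cube([86, 1216, 19]);
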